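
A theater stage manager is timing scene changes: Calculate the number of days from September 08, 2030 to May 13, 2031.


Start date: 2030-09-08
End date: 2031-05-13
Sep 2030: +23 days
Oct 2030: +31 days
Nov 2030: +30 days
... (6 more months)
Total: 247 days

247


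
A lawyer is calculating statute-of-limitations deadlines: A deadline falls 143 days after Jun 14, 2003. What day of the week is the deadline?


Start: 2003-06-14 (Saturday)
Step 1 - find target date: add 143 days
  2003-06-14 + 143 days = 2003-11-04
Step 2 - day of week:
  143 mod 7 = 3
  Saturday + 3 days -> Tuesday
Result: Tuesday (2003-11-04)

Tuesday


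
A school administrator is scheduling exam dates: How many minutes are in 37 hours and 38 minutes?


Hours: 37
Minutes: 38
Convert hours to minutes: 37 x 60 = 2220
Add remaining minutes: 2220 + 38 = 2258

2258


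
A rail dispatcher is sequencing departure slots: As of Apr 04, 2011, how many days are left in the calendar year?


Start: April 04, 2011
End: December 31, 2011
Days left in April: 26
May: 31
June: 30
July: 31
August: 31
... plus remaining months
Sum of remaining months: 245
Total: 26 + 245 = 271

271


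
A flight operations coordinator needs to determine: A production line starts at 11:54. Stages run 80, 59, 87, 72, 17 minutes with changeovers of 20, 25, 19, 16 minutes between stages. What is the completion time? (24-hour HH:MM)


Start: 11:54 = 714 min from midnight
  after task 1 (80 min): 13:14
  after break (20 min): 13:34
  after task 2 (59 min): 14:33
  after break (25 min): 14:58
  after task 3 (87 min): 16:25
  after break (19 min): 16:44
  after task 4 (72 min): 17:56
  after break (16 min): 18:12
  after task 5 (17 min): 18:29
Total elapsed: 395 minutes
End time: 18:29

18:29


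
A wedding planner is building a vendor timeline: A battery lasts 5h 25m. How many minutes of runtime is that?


Hours: 5
Extra minutes: 25
Minutes per hour: 60
Hours to minutes: 5 x 60 = 300
Total: 300 + 25 = 325

325


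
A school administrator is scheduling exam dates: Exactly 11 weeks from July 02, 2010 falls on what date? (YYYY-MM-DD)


Start: 2010-07-02
Weeks to add: 11
Convert to days: 11 x 7 = 77 days
Add 77 days to 2010-07-02
Result: 2010-09-17

2010-09-17


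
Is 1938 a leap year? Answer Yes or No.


Year: 1938
Divisible by 4? 1938 / 4 = 484.5 -> No
Not divisible by 4, so NOT a leap year

No


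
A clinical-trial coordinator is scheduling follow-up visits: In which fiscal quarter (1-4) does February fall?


Month: February (month 2)
Q1: January-March (months 1-3)
Q2: April-June (months 4-6)
Q3: July-September (months 7-9)
Q4: October-December (months 10-12)
Month 2 falls in Q1

1


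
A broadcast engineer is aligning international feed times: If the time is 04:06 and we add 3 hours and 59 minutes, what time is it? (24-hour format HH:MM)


Start time: 04:06
Adding: 3 hours 59 minutes
Minutes: 6 + 59 = 65
Minute overflow: 65 >= 60, so carry 1 hour, minutes = 5
Hours: 4 + 3 + 1 = 8
Result: 08:05

08:05


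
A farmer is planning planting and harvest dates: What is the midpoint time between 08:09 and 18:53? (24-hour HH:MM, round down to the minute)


Start time: 08:09 = 489 minutes from midnight
End time: 18:53 = 1133 minutes from midnight
Sum: 489 + 1133 = 1622
Midpoint: 1622 / 2 = 811 minutes
Convert: 811 / 60 = 13 hours, 31 minutes
Result: 13:31

13:31


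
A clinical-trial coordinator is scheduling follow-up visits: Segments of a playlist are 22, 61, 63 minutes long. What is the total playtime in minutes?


Durations: 22, 61, 63
Running sum: 22
+ 61 = 83
+ 63 = 146
Total duration: 146 minutes
That is 2 hours and 26 minutes

146


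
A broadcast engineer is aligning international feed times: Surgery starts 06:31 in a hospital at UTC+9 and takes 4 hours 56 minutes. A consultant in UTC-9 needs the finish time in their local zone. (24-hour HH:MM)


Start: 06:31 in UTC+9
Step 1 - add duration:
  minutes: 31 + 56 = 87 (carry 1h)
  hours: 6 + 4 + 1 = 11
  end in UTC+9: 11:27
Step 2 - convert UTC+9 -> UTC-9:
  offset difference: -9 - (9) = -18 hours
  11 + (-18) = -7 -> mod 24 = 17
Result: 17:27 in UTC-9

17:27


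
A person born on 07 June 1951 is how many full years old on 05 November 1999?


Birth: 1951-06-07
Reference: 1999-11-05
Year difference: 1999 - 1951 = 48
Has birthday (06-07) occurred by 11-05? Yes
Age in full years: 48

48


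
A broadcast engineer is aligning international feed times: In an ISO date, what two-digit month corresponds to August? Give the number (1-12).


Calendar month order:
7. July
8. August <--
9. September
August is month number 8

8


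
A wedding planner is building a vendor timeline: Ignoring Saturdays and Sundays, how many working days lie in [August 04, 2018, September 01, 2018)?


Start: 2018-08-04 (Saturday)
End (exclusive): 2018-09-01 (Saturday)
Total calendar days: 28
Full weeks: 28 // 7 = 4 -> 20 weekdays
Remaining 0 days starting on Saturday:
Total business days: 20 + 0 = 20

20


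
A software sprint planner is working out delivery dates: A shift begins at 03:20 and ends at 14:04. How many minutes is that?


Start time: 03:20 = 200 minutes from midnight
End time: 14:04 = 844 minutes from midnight
Difference: 844 - 200 = 644 minutes
That is 10 hours and 44 minutes

644


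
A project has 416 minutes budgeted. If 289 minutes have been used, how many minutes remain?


Total budget: 416 minutes
Time used: 289 minutes
Remaining: 416 - 289 = 127 minutes
Percent used: 69.5%
Percent remaining: 30.5%

127


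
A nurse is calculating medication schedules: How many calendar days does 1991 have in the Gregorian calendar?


Year: 1991
Check leap year rules:
Divisible by 4? No
1991 is not a leap year
Days: 365

365


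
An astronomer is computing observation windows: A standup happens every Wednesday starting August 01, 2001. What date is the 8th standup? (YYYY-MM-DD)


First occurrence: 2001-08-01 (occurrence 1)
Each occurrence is 7 days after the previous.
Occurrence 8 is 7 weeks after the first.
7 weeks = 49 days
2001-08-01 + 49 days = 2001-09-19

2001-09-19


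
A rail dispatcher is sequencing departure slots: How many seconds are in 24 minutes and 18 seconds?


Minutes: 24
Seconds: 18
Convert minutes to seconds: 24 x 60 = 1440
Add remaining seconds: 1440 + 18 = 1458

1458


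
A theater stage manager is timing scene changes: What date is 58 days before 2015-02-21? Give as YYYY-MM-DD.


Start: 2015-02-21
Subtracting 58 days
Days already passed in February: 21
After going back through February: 37 more days to subtract
January 2015: 31 days, 6 remaining
December 2014 has 31 days, need 6
Result: 2014-12-25

2014-12-25


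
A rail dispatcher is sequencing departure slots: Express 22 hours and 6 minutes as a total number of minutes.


Hours: 22
Extra minutes: 6
Minutes per hour: 60
Hours to minutes: 22 x 60 = 1320
Total: 1320 + 6 = 1326

1326


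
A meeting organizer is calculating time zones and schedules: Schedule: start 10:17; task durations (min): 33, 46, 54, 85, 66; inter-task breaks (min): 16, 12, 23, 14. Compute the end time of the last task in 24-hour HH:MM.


Start: 10:17 = 617 min from midnight
  after task 1 (33 min): 10:50
  after break (16 min): 11:06
  after task 2 (46 min): 11:52
  after break (12 min): 12:04
  after task 3 (54 min): 12:58
  after break (23 min): 13:21
  after task 4 (85 min): 14:46
  after break (14 min): 15:00
  after task 5 (66 min): 16:06
Total elapsed: 349 minutes
End time: 16:06

16:06


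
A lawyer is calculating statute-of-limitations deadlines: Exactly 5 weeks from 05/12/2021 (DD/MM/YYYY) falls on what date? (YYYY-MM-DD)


Start: 2021-12-05
Weeks to add: 5
Convert to days: 5 x 7 = 35 days
Add 35 days to 2021-12-05
Result: 2022-01-09

2022-01-09


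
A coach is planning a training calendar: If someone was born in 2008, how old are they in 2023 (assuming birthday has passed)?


Birth year: 2008
Current year: 2023
Age = current year - birth year
Age = 2023 - 2008 = 15

15


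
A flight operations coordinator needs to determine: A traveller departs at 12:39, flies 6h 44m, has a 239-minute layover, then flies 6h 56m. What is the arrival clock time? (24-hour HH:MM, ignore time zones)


Depart: 12:39
Leg 1: +404 min -> 19:23
Layover: +239 min -> 23:22
Leg 2: +416 min -> 06:18
Total travel: 1059 minutes = 17h 39m
Arrival: 06:18

06:18


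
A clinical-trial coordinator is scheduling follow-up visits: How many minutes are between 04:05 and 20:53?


Start time: 04:05 = 245 minutes from midnight
End time: 20:53 = 1253 minutes from midnight
Difference: 1253 - 245 = 1008 minutes
That is 16 hours and 48 minutes

1008


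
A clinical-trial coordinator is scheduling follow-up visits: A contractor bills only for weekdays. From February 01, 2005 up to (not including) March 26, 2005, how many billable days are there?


Start: 2005-02-01 (Tuesday)
End (exclusive): 2005-03-26 (Saturday)
Total calendar days: 53
Full weeks: 53 // 7 = 7 -> 35 weekdays
Remaining 4 days starting on Tuesday:
  Tue(w), Wed(w), Thu(w), Fri(w) -> 4 weekdays
Total business days: 35 + 4 = 39

39


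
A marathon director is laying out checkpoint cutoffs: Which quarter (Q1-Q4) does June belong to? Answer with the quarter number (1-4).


Month: June (month 6)
Q1: January-March (months 1-3)
Q2: April-June (months 4-6)
Q3: July-September (months 7-9)
Q4: October-December (months 10-12)
Month 6 falls in Q2

2


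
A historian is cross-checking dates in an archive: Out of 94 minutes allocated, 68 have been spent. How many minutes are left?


Total budget: 94 minutes
Time used: 68 minutes
Remaining: 94 - 68 = 26 minutes
Percent used: 72.3%
Percent remaining: 27.7%

26


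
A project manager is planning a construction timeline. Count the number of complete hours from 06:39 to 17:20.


Start: 06:39
End: 17:20
Hour difference: 17 - 6 = 11 hours
Minute difference: 20 - 39 = -19 minutes
Total minutes: 641
Complete hours: 641 / 60 = 10 (remainder 41)

10


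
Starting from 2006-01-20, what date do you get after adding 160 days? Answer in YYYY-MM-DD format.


Start: 2006-01-20
Adding 160 days
Days remaining in January: 11
After January: 149 days still to add
February 2006: 28 days, 121 remaining
March 2006: 31 days, 90 remaining
April 2006: 30 days, 60 remaining
May 2006: 31 days, 29 remaining
Result: 2006-06-29

2006-06-29


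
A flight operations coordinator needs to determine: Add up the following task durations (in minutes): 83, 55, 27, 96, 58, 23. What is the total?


Durations: 83, 55, 27, 96, 58, 23
Running sum: 83
+ 55 = 138
+ 27 = 165
+ 96 = 261
+ 58 = 319
+ 23 = 342
Total duration: 342 minutes
That is 5 hours and 42 minutes

342


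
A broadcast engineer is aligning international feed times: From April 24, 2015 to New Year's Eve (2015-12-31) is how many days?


Start: April 24, 2015
End: December 31, 2015
Days left in April: 6
May: 31
June: 30
July: 31
August: 31
... plus remaining months
Sum of remaining months: 245
Total: 6 + 245 = 251

251


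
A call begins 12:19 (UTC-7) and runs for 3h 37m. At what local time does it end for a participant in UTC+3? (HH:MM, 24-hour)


Start: 12:19 in UTC-7
Step 1 - add duration:
  minutes: 19 + 37 = 56
  hours: 12 + 3 + 0 = 15
  end in UTC-7: 15:56
Step 2 - convert UTC-7 -> UTC+3:
  offset difference: 3 - (-7) = 10 hours
  15 + (10) = 25 -> mod 24 = 1
Result: 01:56 in UTC+3

01:56


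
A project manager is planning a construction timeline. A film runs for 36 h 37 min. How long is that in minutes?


Hours: 36
Minutes: 37
Convert hours to minutes: 36 x 60 = 2160
Add remaining minutes: 2160 + 37 = 2197

2197


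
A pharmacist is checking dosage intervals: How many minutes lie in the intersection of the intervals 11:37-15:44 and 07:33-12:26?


Interval A: [697, 944] minutes from midnight
Interval B: [453, 746] minutes from midnight
Overlap start = max(697, 453) = 697
Overlap end = min(944, 746) = 746
Overlap = 746 - 697 = 49 minutes

49


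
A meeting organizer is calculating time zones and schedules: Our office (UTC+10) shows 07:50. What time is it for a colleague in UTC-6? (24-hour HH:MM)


Local time: 07:50 at UTC+10 (offset 10h)
Target zone: UTC-6 (offset -6h)
Difference: -6 - (10) = -16 hours
Calculation: 7 + (-16) = -9
Wraparound: (-9) mod 24 = 15
Result: 15:50

15:50


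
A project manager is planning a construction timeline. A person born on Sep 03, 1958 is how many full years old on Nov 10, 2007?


Birth: 1958-09-03
Reference: 2007-11-10
Year difference: 2007 - 1958 = 49
Has birthday (09-03) occurred by 11-10? Yes
Age in full years: 49

49


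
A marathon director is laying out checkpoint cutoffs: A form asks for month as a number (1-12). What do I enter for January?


Calendar month order:
1. January <--
2. February
January is month number 1

1


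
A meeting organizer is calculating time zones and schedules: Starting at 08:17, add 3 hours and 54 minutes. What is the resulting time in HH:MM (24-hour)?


Start time: 08:17
Adding: 3 hours 54 minutes
Minutes: 17 + 54 = 71
Minute overflow: 71 >= 60, so carry 1 hour, minutes = 11
Hours: 8 + 3 + 1 = 12
Result: 12:11

12:11


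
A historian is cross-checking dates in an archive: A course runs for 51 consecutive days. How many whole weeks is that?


Total days: 51
Days per week: 7
Division: 51 / 7 = 7 remainder 2
Complete weeks: 7
Remaining days: 2

7


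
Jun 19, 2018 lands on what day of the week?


Date: 2018-06-19
January 1, 2018 is a Monday
Day of year: 170
Offset from Jan 1: 169 days
169 mod 7 = 1
Result: Tuesday

Tuesday


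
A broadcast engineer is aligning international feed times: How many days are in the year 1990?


Year: 1990
Check leap year rules:
Divisible by 4? No
1990 is not a leap year
Days: 365

365


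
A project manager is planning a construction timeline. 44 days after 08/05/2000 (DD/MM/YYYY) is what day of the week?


Start: 2000-05-08 (Monday)
Step 1 - find target date: add 44 days
  2000-05-08 + 44 days = 2000-06-21
Step 2 - day of week:
  44 mod 7 = 2
  Monday + 2 days -> Wednesday
Result: Wednesday (2000-06-21)

Wednesday


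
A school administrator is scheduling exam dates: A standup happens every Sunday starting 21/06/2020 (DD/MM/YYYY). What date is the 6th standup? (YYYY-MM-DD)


First occurrence: 2020-06-21 (occurrence 1)
Each occurrence is 7 days after the previous.
Occurrence 6 is 5 weeks after the first.
5 weeks = 35 days
2020-06-21 + 35 days = 2020-07-26

2020-07-26


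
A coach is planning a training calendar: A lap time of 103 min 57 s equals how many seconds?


Minutes: 103
Seconds: 57
Convert minutes to seconds: 103 x 60 = 6180
Add remaining seconds: 6180 + 57 = 6237

6237


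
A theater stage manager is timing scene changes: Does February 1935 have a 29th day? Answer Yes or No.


Year: 1935
Divisible by 4? 1935 / 4 = 483.75 -> No
Not divisible by 4, so NOT a leap year

No


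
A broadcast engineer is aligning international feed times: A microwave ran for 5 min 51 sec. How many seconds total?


Minutes: 5
Extra seconds: 51
Seconds per minute: 60
Minutes to seconds: 5 x 60 = 300
Total: 300 + 51 = 351

351


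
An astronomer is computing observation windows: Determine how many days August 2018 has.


Month: August
Year: 2018
August is a 31-day month
Total: 31 days

31


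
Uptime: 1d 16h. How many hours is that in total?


Days: 1
Extra hours: 16
Hours per day: 24
Days to hours: 1 x 24 = 24
Total: 24 + 16 = 40

40


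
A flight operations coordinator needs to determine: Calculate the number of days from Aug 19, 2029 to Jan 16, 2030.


Start date: 2029-08-19
End date: 2030-01-16
Aug 2029: +13 days
Sep 2029: +30 days
Oct 2029: +31 days
... (3 more months)
Total: 150 days

150


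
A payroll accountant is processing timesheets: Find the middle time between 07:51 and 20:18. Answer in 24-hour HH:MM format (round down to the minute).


Start time: 07:51 = 471 minutes from midnight
End time: 20:18 = 1218 minutes from midnight
Sum: 471 + 1218 = 1689
Midpoint: 1689 / 2 = 844 minutes
Convert: 844 / 60 = 14 hours, 4 minutes
Result: 14:04

14:04


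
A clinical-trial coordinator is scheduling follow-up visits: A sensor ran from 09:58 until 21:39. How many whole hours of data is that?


Start: 09:58
End: 21:39
Hour difference: 21 - 9 = 12 hours
Minute difference: 39 - 58 = -19 minutes
Total minutes: 701
Complete hours: 701 / 60 = 11 (remainder 41)

11


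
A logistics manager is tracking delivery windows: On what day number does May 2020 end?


Month: May
Year: 2020
May is a 31-day month
Total: 31 days

31


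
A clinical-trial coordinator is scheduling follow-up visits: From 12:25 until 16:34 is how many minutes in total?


Start time: 12:25 = 745 minutes from midnight
End time: 16:34 = 994 minutes from midnight
Difference: 994 - 745 = 249 minutes
That is 4 hours and 9 minutes

249


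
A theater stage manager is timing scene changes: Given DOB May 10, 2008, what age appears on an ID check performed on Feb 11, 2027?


Birth: 2008-05-10
Reference: 2027-02-11
Year difference: 2027 - 2008 = 19
Has birthday (05-10) occurred by 02-11? No
Birthday not yet reached this year -> subtract 1
Age in full years: 18

18


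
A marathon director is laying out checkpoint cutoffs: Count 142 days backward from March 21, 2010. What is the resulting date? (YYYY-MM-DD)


Start: 2010-03-21
Subtracting 142 days
Days already passed in March: 21
After going back through March: 121 more days to subtract
February 2010: 28 days, 93 remaining
January 2010: 31 days, 62 remaining
December 2009: 31 days, 31 remaining
November 2009: 30 days, 1 remaining
Result: 2009-10-30

2009-10-30


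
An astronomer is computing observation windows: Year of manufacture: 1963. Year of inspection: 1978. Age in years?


Birth year: 1963
Current year: 1978
Age = current year - birth year
Age = 1978 - 1963 = 15

15


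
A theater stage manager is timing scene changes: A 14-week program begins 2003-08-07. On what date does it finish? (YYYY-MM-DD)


Start: 2003-08-07
Weeks to add: 14
Convert to days: 14 x 7 = 98 days
Add 98 days to 2003-08-07
Result: 2003-11-13

2003-11-13


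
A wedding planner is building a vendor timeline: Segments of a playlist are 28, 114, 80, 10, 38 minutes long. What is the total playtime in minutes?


Durations: 28, 114, 80, 10, 38
Running sum: 28
+ 114 = 142
+ 80 = 222
+ 10 = 232
+ 38 = 270
Total duration: 270 minutes
That is 4 hours and 30 minutes

270


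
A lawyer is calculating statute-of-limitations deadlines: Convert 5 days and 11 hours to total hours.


Days: 5
Extra hours: 11
Hours per day: 24
Days to hours: 5 x 24 = 120
Total: 120 + 11 = 131

131


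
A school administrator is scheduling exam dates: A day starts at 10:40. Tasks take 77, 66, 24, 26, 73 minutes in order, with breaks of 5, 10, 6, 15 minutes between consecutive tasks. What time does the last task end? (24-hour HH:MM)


Start: 10:40 = 640 min from midnight
  after task 1 (77 min): 11:57
  after break (5 min): 12:02
  after task 2 (66 min): 13:08
  after break (10 min): 13:18
  after task 3 (24 min): 13:42
  after break (6 min): 13:48
  after task 4 (26 min): 14:14
  after break (15 min): 14:29
  after task 5 (73 min): 15:42
Total elapsed: 302 minutes
End time: 15:42

15:42


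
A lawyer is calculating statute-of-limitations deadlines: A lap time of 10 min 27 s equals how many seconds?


Minutes: 10
Seconds: 27
Convert minutes to seconds: 10 x 60 = 600
Add remaining seconds: 600 + 27 = 627

627


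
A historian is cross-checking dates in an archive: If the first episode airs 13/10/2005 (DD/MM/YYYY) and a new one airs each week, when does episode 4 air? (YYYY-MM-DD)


First occurrence: 2005-10-13 (occurrence 1)
Each occurrence is 7 days after the previous.
Occurrence 4 is 3 weeks after the first.
3 weeks = 21 days
2005-10-13 + 21 days = 2005-11-03

2005-11-03


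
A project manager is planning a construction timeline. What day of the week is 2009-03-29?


Date: 2009-03-29
January 1, 2009 is a Thursday
Day of year: 88
Offset from Jan 1: 87 days
87 mod 7 = 3
Result: Sunday

Sunday


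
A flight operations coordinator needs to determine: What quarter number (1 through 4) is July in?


Month: July (month 7)
Q1: January-March (months 1-3)
Q2: April-June (months 4-6)
Q3: July-September (months 7-9)
Q4: October-December (months 10-12)
Month 7 falls in Q3

3


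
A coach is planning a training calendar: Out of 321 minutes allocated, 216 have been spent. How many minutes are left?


Total budget: 321 minutes
Time used: 216 minutes
Remaining: 321 - 216 = 105 minutes
Percent used: 67.3%
Percent remaining: 32.7%

105


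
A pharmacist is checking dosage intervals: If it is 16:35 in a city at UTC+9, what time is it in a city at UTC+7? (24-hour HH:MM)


Local time: 16:35 at UTC+9 (offset 9h)
Target zone: UTC+7 (offset 7h)
Difference: 7 - (9) = -2 hours
Calculation: 16 + (-2) = 14
Result: 14:35

14:35


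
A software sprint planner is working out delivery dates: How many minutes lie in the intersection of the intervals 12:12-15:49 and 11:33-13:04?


Interval A: [732, 949] minutes from midnight
Interval B: [693, 784] minutes from midnight
Overlap start = max(732, 693) = 732
Overlap end = min(949, 784) = 784
Overlap = 784 - 732 = 52 minutes

52


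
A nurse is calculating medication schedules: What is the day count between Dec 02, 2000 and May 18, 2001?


Start date: 2000-12-02
End date: 2001-05-18
Dec 2000: +30 days
Jan 2001: +31 days
Feb 2001: +28 days
... (3 more months)
Total: 167 days

167


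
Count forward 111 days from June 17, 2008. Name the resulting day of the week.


Start: 2008-06-17 (Tuesday)
Step 1 - find target date: add 111 days
  2008-06-17 + 111 days = 2008-10-06
Step 2 - day of week:
  111 mod 7 = 6
  Tuesday + 6 days -> Monday
Result: Monday (2008-10-06)

Monday


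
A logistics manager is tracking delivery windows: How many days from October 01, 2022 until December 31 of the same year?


Start: October 01, 2022
End: December 31, 2022
Days left in October: 30
November: 30
December: 31
Sum of remaining months: 61
Total: 30 + 61 = 91

91


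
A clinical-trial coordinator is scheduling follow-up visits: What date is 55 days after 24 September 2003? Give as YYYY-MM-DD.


Start: 2003-09-24
Adding 55 days
Days remaining in September: 6
After September: 49 days still to add
October 2003: 31 days, 18 remaining
November 2003 has 30 days, need 18
Result: 2003-11-18

2003-11-18


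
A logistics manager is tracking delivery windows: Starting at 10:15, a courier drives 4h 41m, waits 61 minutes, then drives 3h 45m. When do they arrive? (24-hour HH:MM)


Depart: 10:15
Leg 1: +281 min -> 14:56
Layover: +61 min -> 15:57
Leg 2: +225 min -> 19:42
Total travel: 567 minutes = 9h 27m
Arrival: 19:42

19:42


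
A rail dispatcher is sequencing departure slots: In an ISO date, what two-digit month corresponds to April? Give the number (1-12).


Calendar month order:
3. March
4. April <--
5. May
April is month number 4

4


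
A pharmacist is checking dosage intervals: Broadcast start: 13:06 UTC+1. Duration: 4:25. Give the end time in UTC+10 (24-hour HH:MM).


Start: 13:06 in UTC+1
Step 1 - add duration:
  minutes: 6 + 25 = 31
  hours: 13 + 4 + 0 = 17
  end in UTC+1: 17:31
Step 2 - convert UTC+1 -> UTC+10:
  offset difference: 10 - (1) = 9 hours
  17 + (9) = 26 -> mod 24 = 2
Result: 02:31 in UTC+10

02:31


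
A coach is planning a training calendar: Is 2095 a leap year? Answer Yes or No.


Year: 2095
Divisible by 4? 2095 / 4 = 523.75 -> No
Not divisible by 4, so NOT a leap year

No


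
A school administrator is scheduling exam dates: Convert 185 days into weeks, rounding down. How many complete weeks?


Total days: 185
Days per week: 7
Division: 185 / 7 = 26 remainder 3
Complete weeks: 26
Remaining days: 3

26


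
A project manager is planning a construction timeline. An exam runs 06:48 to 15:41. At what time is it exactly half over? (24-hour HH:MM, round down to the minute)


Start time: 06:48 = 408 minutes from midnight
End time: 15:41 = 941 minutes from midnight
Sum: 408 + 941 = 1349
Midpoint: 1349 / 2 = 674 minutes
Convert: 674 / 60 = 11 hours, 14 minutes
Result: 11:14

11:14


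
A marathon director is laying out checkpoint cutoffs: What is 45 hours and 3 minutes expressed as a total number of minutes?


Hours: 45
Minutes: 3
Convert hours to minutes: 45 x 60 = 2700
Add remaining minutes: 2700 + 3 = 2703

2703


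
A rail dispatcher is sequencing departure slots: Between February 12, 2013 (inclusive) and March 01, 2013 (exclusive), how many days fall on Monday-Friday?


Start: 2013-02-12 (Tuesday)
End (exclusive): 2013-03-01 (Friday)
Total calendar days: 17
Full weeks: 17 // 7 = 2 -> 10 weekdays
Remaining 3 days starting on Tuesday:
  Tue(w), Wed(w), Thu(w) -> 3 weekdays
Total business days: 10 + 3 = 13

13


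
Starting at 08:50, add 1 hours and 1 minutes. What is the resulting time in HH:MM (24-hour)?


Start time: 08:50
Adding: 1 hours 1 minutes
Minutes: 50 + 1 = 51
Hours: 8 + 1 + 0 = 9
Result: 09:51

09:51


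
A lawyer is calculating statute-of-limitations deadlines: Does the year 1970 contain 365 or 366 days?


Year: 1970
Check leap year rules:
Divisible by 4? No
1970 is not a leap year
Days: 365

365


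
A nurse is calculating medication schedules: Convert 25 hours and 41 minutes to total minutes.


Hours: 25
Extra minutes: 41
Minutes per hour: 60
Hours to minutes: 25 x 60 = 1500
Total: 1500 + 41 = 1541

1541


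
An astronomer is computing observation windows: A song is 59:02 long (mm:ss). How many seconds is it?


Minutes: 59
Extra seconds: 2
Seconds per minute: 60
Minutes to seconds: 59 x 60 = 3540
Total: 3540 + 2 = 3542

3542


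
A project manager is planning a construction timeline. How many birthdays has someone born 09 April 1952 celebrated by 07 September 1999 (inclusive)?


Birth: 1952-04-09
Reference: 1999-09-07
Year difference: 1999 - 1952 = 47
Has birthday (04-09) occurred by 09-07? Yes
Age in full years: 47

47


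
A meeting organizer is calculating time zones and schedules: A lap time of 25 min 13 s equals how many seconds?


Minutes: 25
Seconds: 13
Convert minutes to seconds: 25 x 60 = 1500
Add remaining seconds: 1500 + 13 = 1513

1513


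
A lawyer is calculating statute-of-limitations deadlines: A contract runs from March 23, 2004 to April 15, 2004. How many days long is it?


Start date: 2004-03-23
End date: 2004-04-15
Mar 2004: +9 days
Apr 2004: +14 days
Total: 23 days

23


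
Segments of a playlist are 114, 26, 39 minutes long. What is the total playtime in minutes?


Durations: 114, 26, 39
Running sum: 114
+ 26 = 140
+ 39 = 179
Total duration: 179 minutes
That is 2 hours and 59 minutes

179


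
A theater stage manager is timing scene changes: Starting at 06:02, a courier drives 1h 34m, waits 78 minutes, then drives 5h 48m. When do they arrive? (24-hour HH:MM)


Depart: 06:02
Leg 1: +94 min -> 07:36
Layover: +78 min -> 08:54
Leg 2: +348 min -> 14:42
Total travel: 520 minutes = 8h 40m
Arrival: 14:42

14:42


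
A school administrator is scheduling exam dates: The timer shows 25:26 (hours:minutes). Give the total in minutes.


Hours: 25
Minutes: 26
Convert hours to minutes: 25 x 60 = 1500
Add remaining minutes: 1500 + 26 = 1526

1526


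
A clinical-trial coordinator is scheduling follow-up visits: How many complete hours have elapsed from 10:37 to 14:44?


Start: 10:37
End: 14:44
Hour difference: 14 - 10 = 4 hours
Minute difference: 44 - 37 = 7 minutes
Total minutes: 247
Complete hours: 247 / 60 = 4 (remainder 7)

4


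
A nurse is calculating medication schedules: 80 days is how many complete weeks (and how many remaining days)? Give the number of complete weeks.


Total days: 80
Days per week: 7
Division: 80 / 7 = 11 remainder 3
Complete weeks: 11
Remaining days: 3

11


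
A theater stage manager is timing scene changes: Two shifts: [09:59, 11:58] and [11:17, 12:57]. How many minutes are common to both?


Interval A: [599, 718] minutes from midnight
Interval B: [677, 777] minutes from midnight
Overlap start = max(599, 677) = 677
Overlap end = min(718, 777) = 718
Overlap = 718 - 677 = 41 minutes

41


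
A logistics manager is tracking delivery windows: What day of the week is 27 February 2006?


Date: 2006-02-27
January 1, 2006 is a Sunday
Day of year: 58
Offset from Jan 1: 57 days
57 mod 7 = 1
Result: Monday

Monday


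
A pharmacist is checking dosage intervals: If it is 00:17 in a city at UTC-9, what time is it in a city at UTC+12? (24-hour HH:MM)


Local time: 00:17 at UTC-9 (offset -9h)
Target zone: UTC+12 (offset 12h)
Difference: 12 - (-9) = 21 hours
Calculation: 0 + (21) = 21
Result: 21:17

21:17


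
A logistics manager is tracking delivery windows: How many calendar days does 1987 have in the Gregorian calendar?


Year: 1987
Check leap year rules:
Divisible by 4? No
1987 is not a leap year
Days: 365

365


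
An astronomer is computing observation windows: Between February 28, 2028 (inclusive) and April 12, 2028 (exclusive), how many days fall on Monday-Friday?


Start: 2028-02-28 (Monday)
End (exclusive): 2028-04-12 (Wednesday)
Total calendar days: 44
Full weeks: 44 // 7 = 6 -> 30 weekdays
Remaining 2 days starting on Monday:
  Mon(w), Tue(w) -> 2 weekdays
Total business days: 30 + 2 = 32

32


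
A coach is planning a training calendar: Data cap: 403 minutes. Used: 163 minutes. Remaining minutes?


Total budget: 403 minutes
Time used: 163 minutes
Remaining: 403 - 163 = 240 minutes
Percent used: 40.4%
Percent remaining: 59.6%

240


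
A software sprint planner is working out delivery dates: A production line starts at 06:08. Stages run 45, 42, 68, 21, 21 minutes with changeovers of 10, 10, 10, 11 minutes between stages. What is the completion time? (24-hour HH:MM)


Start: 06:08 = 368 min from midnight
  after task 1 (45 min): 06:53
  after break (10 min): 07:03
  after task 2 (42 min): 07:45
  after break (10 min): 07:55
  after task 3 (68 min): 09:03
  after break (10 min): 09:13
  after task 4 (21 min): 09:34
  after break (11 min): 09:45
  after task 5 (21 min): 10:06
Total elapsed: 238 minutes
End time: 10:06

10:06


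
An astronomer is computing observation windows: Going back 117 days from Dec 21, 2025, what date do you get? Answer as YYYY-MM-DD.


Start: 2025-12-21
Subtracting 117 days
Days already passed in December: 21
After going back through December: 96 more days to subtract
November 2025: 30 days, 66 remaining
October 2025: 31 days, 35 remaining
September 2025: 30 days, 5 remaining
August 2025 has 31 days, need 5
Result: 2025-08-26

2025-08-26


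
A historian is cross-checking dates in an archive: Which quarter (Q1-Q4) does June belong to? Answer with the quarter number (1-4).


Month: June (month 6)
Q1: January-March (months 1-3)
Q2: April-June (months 4-6)
Q3: July-September (months 7-9)
Q4: October-December (months 10-12)
Month 6 falls in Q2

2


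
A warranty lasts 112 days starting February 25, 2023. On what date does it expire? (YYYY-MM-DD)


Start: 2023-02-25
Adding 112 days
Days remaining in February: 3
After February: 109 days still to add
March 2023: 31 days, 78 remaining
April 2023: 30 days, 48 remaining
May 2023: 31 days, 17 remaining
June 2023 has 30 days, need 17
Result: 2023-06-17

2023-06-17


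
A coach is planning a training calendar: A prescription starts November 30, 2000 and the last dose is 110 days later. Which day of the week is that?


Start: 2000-11-30 (Thursday)
Step 1 - find target date: add 110 days
  2000-11-30 + 110 days = 2001-03-20
Step 2 - day of week:
  110 mod 7 = 5
  Thursday + 5 days -> Tuesday
Result: Tuesday (2001-03-20)

Tuesday


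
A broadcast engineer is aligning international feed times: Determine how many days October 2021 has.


Month: October
Year: 2021
October is a 31-day month
Total: 31 days

31


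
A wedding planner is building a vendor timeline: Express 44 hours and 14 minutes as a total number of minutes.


Hours: 44
Extra minutes: 14
Minutes per hour: 60
Hours to minutes: 44 x 60 = 2640
Total: 2640 + 14 = 2654

2654


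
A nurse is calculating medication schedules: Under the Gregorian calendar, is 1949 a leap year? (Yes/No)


Year: 1949
Divisible by 4? 1949 / 4 = 487.25 -> No
Not divisible by 4, so NOT a leap year

No


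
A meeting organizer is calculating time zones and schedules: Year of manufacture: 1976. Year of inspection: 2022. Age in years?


Birth year: 1976
Current year: 2022
Age = current year - birth year
Age = 2022 - 1976 = 46

46


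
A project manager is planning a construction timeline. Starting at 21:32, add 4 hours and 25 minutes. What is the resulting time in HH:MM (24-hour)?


Start time: 21:32
Adding: 4 hours 25 minutes
Minutes: 32 + 25 = 57
Hours: 21 + 4 + 0 = 25
Hour wraparound: 25 mod 24 = 1
Result: 01:57

01:57


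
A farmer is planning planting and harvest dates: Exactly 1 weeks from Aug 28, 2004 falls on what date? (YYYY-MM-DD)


Start: 2004-08-28
Weeks to add: 1
Convert to days: 1 x 7 = 7 days
Add 7 days to 2004-08-28
Result: 2004-09-04

2004-09-04


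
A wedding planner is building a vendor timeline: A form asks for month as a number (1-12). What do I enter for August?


Calendar month order:
7. July
8. August <--
9. September
August is month number 8

8


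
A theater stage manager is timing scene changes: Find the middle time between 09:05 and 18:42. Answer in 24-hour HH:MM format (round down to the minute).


Start time: 09:05 = 545 minutes from midnight
End time: 18:42 = 1122 minutes from midnight
Sum: 545 + 1122 = 1667
Midpoint: 1667 / 2 = 833 minutes
Convert: 833 / 60 = 13 hours, 53 minutes
Result: 13:53

13:53


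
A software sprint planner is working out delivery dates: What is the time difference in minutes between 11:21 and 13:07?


Start time: 11:21 = 681 minutes from midnight
End time: 13:07 = 787 minutes from midnight
Difference: 787 - 681 = 106 minutes
That is 1 hours and 46 minutes

106


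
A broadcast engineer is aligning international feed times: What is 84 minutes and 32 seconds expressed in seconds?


Minutes: 84
Extra seconds: 32
Seconds per minute: 60
Minutes to seconds: 84 x 60 = 5040
Total: 5040 + 32 = 5072

5072


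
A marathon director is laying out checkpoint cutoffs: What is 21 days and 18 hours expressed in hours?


Days: 21
Extra hours: 18
Hours per day: 24
Days to hours: 21 x 24 = 504
Total: 504 + 18 = 522

522


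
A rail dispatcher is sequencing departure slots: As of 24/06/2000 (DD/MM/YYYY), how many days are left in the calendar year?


Start: June 24, 2000
End: December 31, 2000
Days left in June: 6
July: 31
August: 31
September: 30
October: 31
... plus remaining months
Sum of remaining months: 184
Total: 6 + 184 = 190

190


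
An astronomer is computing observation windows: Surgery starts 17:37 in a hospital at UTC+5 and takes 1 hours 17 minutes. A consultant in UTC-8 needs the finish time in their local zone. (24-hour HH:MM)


Start: 17:37 in UTC+5
Step 1 - add duration:
  minutes: 37 + 17 = 54
  hours: 17 + 1 + 0 = 18
  end in UTC+5: 18:54
Step 2 - convert UTC+5 -> UTC-8:
  offset difference: -8 - (5) = -13 hours
  18 + (-13) = 5 -> mod 24 = 5
Result: 05:54 in UTC-8

05:54


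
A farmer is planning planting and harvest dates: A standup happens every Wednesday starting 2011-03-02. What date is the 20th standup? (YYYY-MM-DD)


First occurrence: 2011-03-02 (occurrence 1)
Each occurrence is 7 days after the previous.
Occurrence 20 is 19 weeks after the first.
19 weeks = 133 days
2011-03-02 + 133 days = 2011-07-13

2011-07-13


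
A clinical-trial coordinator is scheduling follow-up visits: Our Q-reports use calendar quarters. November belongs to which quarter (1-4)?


Month: November (month 11)
Q1: January-March (months 1-3)
Q2: April-June (months 4-6)
Q3: July-September (months 7-9)
Q4: October-December (months 10-12)
Month 11 falls in Q4

4


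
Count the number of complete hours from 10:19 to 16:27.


Start: 10:19
End: 16:27
Hour difference: 16 - 10 = 6 hours
Minute difference: 27 - 19 = 8 minutes
Total minutes: 368
Complete hours: 368 / 60 = 6 (remainder 8)

6


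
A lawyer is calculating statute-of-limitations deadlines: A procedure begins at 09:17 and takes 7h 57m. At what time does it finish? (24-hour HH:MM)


Start time: 09:17
Adding: 7 hours 57 minutes
Minutes: 17 + 57 = 74
Minute overflow: 74 >= 60, so carry 1 hour, minutes = 14
Hours: 9 + 7 + 1 = 17
Result: 17:14

17:14


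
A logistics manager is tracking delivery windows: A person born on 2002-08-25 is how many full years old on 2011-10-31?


Birth: 2002-08-25
Reference: 2011-10-31
Year difference: 2011 - 2002 = 9
Has birthday (08-25) occurred by 10-31? Yes
Age in full years: 9

9


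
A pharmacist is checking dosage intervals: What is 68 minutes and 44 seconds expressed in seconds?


Minutes: 68
Extra seconds: 44
Seconds per minute: 60
Minutes to seconds: 68 x 60 = 4080
Total: 4080 + 44 = 4124

4124


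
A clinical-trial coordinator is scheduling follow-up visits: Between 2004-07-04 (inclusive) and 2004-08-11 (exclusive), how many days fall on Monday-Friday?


Start: 2004-07-04 (Sunday)
End (exclusive): 2004-08-11 (Wednesday)
Total calendar days: 38
Full weeks: 38 // 7 = 5 -> 25 weekdays
Remaining 3 days starting on Sunday:
  Sun(-), Mon(w), Tue(w) -> 2 weekdays
Total business days: 25 + 2 = 27

27


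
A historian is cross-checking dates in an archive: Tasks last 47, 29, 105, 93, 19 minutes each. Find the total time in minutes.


Durations: 47, 29, 105, 93, 19
Running sum: 47
+ 29 = 76
+ 105 = 181
+ 93 = 274
+ 19 = 293
Total duration: 293 minutes
That is 4 hours and 53 minutes

293


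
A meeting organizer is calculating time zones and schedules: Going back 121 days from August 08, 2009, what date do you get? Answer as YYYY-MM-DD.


Start: 2009-08-08
Subtracting 121 days
Days already passed in August: 8
After going back through August: 113 more days to subtract
July 2009: 31 days, 82 remaining
June 2009: 30 days, 52 remaining
May 2009: 31 days, 21 remaining
April 2009 has 30 days, need 21
Result: 2009-04-09

2009-04-09


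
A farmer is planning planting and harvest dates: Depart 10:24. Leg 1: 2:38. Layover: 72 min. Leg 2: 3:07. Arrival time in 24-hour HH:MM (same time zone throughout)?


Depart: 10:24
Leg 1: +158 min -> 13:02
Layover: +72 min -> 14:14
Leg 2: +187 min -> 17:21
Total travel: 417 minutes = 6h 57m
Arrival: 17:21

17:21


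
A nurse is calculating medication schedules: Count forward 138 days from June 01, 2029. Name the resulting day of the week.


Start: 2029-06-01 (Friday)
Step 1 - find target date: add 138 days
  2029-06-01 + 138 days = 2029-10-17
Step 2 - day of week:
  138 mod 7 = 5
  Friday + 5 days -> Wednesday
Result: Wednesday (2029-10-17)

Wednesday


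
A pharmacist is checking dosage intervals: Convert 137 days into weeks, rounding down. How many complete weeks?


Total days: 137
Days per week: 7
Division: 137 / 7 = 19 remainder 4
Complete weeks: 19
Remaining days: 4

19


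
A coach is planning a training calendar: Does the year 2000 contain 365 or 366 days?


Year: 2000
Check leap year rules:
Divisible by 4? Yes
Divisible by 100? Yes
Divisible by 400? Yes
2000 is a leap year
Days: 366

366


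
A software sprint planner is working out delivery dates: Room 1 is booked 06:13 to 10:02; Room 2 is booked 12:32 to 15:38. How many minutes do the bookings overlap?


Interval A: [373, 602] minutes from midnight
Interval B: [752, 938] minutes from midnight
Overlap start = max(373, 752) = 752
Overlap end = min(602, 938) = 602
End <= start, so the intervals do not overlap: 0 minutes

0


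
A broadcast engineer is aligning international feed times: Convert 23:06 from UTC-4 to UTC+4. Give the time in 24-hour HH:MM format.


Local time: 23:06 at UTC-4 (offset -4h)
Target zone: UTC+4 (offset 4h)
Difference: 4 - (-4) = 8 hours
Calculation: 23 + (8) = 31
Wraparound: (31) mod 24 = 7
Result: 07:06

07:06
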